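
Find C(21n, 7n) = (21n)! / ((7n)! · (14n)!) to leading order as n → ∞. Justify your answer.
C(21n, 7n) ~ (27/4)^(7n) · sqrt(3/(4π·7n))

Write N = 7n. Apply Stirling to each factorial:
  (3N)! ~ sqrt(2π·3N) · (3N/e)^(3N),
  N! ~ sqrt(2π N) · (N/e)^N,
  (2N)! ~ sqrt(2π·2N) · (2N/e)^(2N).
The exponential factors combine to (3N)^(3N) / (N^N · (2N)^(2N)) = 3^(3N)/2^(2N) = (3^3/2^2)^N = (27/4)^N.
The square-root prefactors combine to sqrt(2π·3N) / (sqrt(2π N)·sqrt(2π·2N)) = sqrt(3 / (2π·2·N)) = sqrt(3/(4π·7n)).
Substituting N = 7n: C(21n, 7n) ~ (27/4)^(7n) · sqrt(3/(4π·7n)).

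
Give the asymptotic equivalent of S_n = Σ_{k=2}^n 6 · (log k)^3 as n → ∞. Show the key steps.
S_n ~ 6 · n · (log n)^3

By integral comparison, S_n = ∫_1^n 6 · (log x)^3 dx + O((log n)^3). For the integral, the leading term of ∫_1^n (log x)^3 dx is n · (log n)^3 (by repeated integration by parts; each step lowers the log-exponent and produces a relatively O(1/log n) correction). Hence S_n ~ 6 · n · (log n)^3.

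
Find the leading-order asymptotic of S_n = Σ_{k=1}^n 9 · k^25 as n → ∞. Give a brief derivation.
S_n ~ 9 · n^26 / 26

By integral comparison (Euler-Maclaurin), Σ_{k=1}^n 9 · k^25 = 9 · ∫_0^n x^25 dx + O(n^25) = 9 · n^26/26 + O(n^25). (Equivalently, Faulhaber's formula gives the same leading term.)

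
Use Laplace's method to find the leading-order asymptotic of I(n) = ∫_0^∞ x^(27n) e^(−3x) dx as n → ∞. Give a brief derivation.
I(n) ~ (sqrt(2π·27n) / 3) · (27n/(3e))^(27n)

Write the integrand as exp(27n ln x − 3x) and set f(x) = 27n ln x − 3x. Then f'(x) = 27n/x − 3 = 0 at x* = 27n/3, and f''(x*) = −27n/x*^2 = −3^2/(27n). Laplace's method (interior maximum) gives
  I(n) ~ e^(f(x*)) · sqrt(2π / |f''(x*)|)
        = exp(27n ln(27n/3) − 27n) · sqrt(2π · 27n / 3^2)
        = (27n/3)^(27n) e^(−27n) · sqrt(2π·27n) / 3
        = (sqrt(2π·27n) / 3) · (27n/(3e))^(27n).
This matches Γ(27n+1)/3^(27n+1) with Stirling applied to Γ.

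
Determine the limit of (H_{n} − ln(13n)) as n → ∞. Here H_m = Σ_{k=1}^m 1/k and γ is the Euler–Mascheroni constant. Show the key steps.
lim = −ln 13 + γ

By Euler-Maclaurin, H_m = ln m + γ + O(1/m). So
  H_{n} − ln(13n) = ln(n) + γ − ln(13n) + O(1/n)
                       = ln(1/13) + γ + O(1/n).
Hence the limit is ln(1/13) + γ.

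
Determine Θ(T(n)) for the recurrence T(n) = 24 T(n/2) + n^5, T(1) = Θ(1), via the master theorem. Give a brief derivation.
T(n) = Θ(n^5)

log_2 24 ≈ 4.585. f(n) = n^5 dominates n^(log_2 24) since 5 > 4.585, and the regularity condition a·f(n/b) = 24·(n/2)^5 = (24/32)·n^5 ≤ c·f(n) holds with c = 24/32 ≈ 0.75 < 1. So this is Case 3: T(n) = Θ(f(n)) = Θ(n^5).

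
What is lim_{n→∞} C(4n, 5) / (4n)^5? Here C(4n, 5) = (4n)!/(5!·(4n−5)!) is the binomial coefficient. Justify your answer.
lim = 1/5! = 1/120

With N = 4n → ∞: C(N, 5) / N^5 = [N(N−1)…(N−4)] / (5! · N^5) = (1/5!) · 1 · (1 − 1/(4n)) · (1 − 2/(4n)) · (1 − 3/(4n)) · (1 − 4/(4n)). Each factor → 1 as N → ∞, so the limit is 1/5! = 1/120.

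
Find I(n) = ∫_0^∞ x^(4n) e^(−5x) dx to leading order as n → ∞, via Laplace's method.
I(n) ~ (sqrt(2π·4n) / 5) · (4n/(5e))^(4n)

Write the integrand as exp(4n ln x − 5x) and set f(x) = 4n ln x − 5x. Then f'(x) = 4n/x − 5 = 0 at x* = 4n/5, and f''(x*) = −4n/x*^2 = −5^2/(4n). Laplace's method (interior maximum) gives
  I(n) ~ e^(f(x*)) · sqrt(2π / |f''(x*)|)
        = exp(4n ln(4n/5) − 4n) · sqrt(2π · 4n / 5^2)
        = (4n/5)^(4n) e^(−4n) · sqrt(2π·4n) / 5
        = (sqrt(2π·4n) / 5) · (4n/(5e))^(4n).
This matches Γ(4n+1)/5^(4n+1) with Stirling applied to Γ.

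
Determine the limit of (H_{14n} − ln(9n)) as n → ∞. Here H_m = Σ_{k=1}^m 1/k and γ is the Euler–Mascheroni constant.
lim = ln(14/9) + γ

By Euler-Maclaurin, H_m = ln m + γ + O(1/m). So
  H_{14n} − ln(9n) = ln(14n) + γ − ln(9n) + O(1/n)
                       = ln(14/9) + γ + O(1/n).
Hence the limit is ln(14/9) + γ.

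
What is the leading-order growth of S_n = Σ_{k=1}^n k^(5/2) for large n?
S_n ~ (2/7) · n^(7/2)

Integral comparison: Σ_{k=1}^n k^(5/2) = ∫_0^n x^(5/2) dx + O(n^(5/2)). The integral is n^(1 + 5/2) / (1 + 5/2) = n^((5+2)/2) / ((5+2)/2) = (2/7) · n^(7/2).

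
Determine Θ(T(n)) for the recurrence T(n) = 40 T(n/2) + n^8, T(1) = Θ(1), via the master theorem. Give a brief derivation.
T(n) = Θ(n^8)

log_2 40 ≈ 5.322. f(n) = n^8 dominates n^(log_2 40) since 8 > 5.322, and the regularity condition a·f(n/b) = 40·(n/2)^8 = (40/256)·n^8 ≤ c·f(n) holds with c = 40/256 ≈ 0.156 < 1. So this is Case 3: T(n) = Θ(f(n)) = Θ(n^8).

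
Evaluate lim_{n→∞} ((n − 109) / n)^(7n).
lim = e^(−763)

Rewrite as (1 − 109/n)^(7n). By the standard limit (1 + x/n)^n → e^x, we have (1 − 109/n)^n → e^(−109), and raising to the 7th power gives e^(−763).
More precisely, ln[(1 − 109/n)^(7n)] = 7n · ln(1 − 109/n) = 7n · (-109/n + O(1/n^2)) = -763 + O(1/n) → -763.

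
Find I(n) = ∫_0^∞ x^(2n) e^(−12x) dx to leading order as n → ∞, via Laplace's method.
I(n) ~ (sqrt(2π·2n) / 12) · (2n/(12e))^(2n)

Write the integrand as exp(2n ln x − 12x) and set f(x) = 2n ln x − 12x. Then f'(x) = 2n/x − 12 = 0 at x* = 2n/12, and f''(x*) = −2n/x*^2 = −12^2/(2n). Laplace's method (interior maximum) gives
  I(n) ~ e^(f(x*)) · sqrt(2π / |f''(x*)|)
        = exp(2n ln(2n/12) − 2n) · sqrt(2π · 2n / 12^2)
        = (2n/12)^(2n) e^(−2n) · sqrt(2π·2n) / 12
        = (sqrt(2π·2n) / 12) · (2n/(12e))^(2n).
This matches Γ(2n+1)/12^(2n+1) with Stirling applied to Γ.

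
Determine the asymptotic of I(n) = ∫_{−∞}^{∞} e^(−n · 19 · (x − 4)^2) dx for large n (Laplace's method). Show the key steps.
I(n) = sqrt(π/(19n))

Here φ(x) = 19 · (x − 4)^2 has its unique minimum at x* = 4 with φ(x*) = 0 and φ''(x*) = 38. Laplace's method gives
  I(n) ~ e^(−n φ(x*)) · sqrt(2π / (n · φ''(x*))) = sqrt(2π / (38n)) = sqrt(π/(19n)).
This is exact: substituting u = (x − 4)·sqrt(19n) gives I(n) = (1/sqrt(19n)) ∫_{−∞}^{∞} e^(−u^2) du = sqrt(π/(19n)).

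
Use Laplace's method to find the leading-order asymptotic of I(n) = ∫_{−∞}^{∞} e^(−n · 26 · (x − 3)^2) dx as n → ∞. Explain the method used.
I(n) = sqrt(π/(26n))

Here φ(x) = 26 · (x − 3)^2 has its unique minimum at x* = 3 with φ(x*) = 0 and φ''(x*) = 52. Laplace's method gives
  I(n) ~ e^(−n φ(x*)) · sqrt(2π / (n · φ''(x*))) = sqrt(2π / (52n)) = sqrt(π/(26n)).
This is exact: substituting u = (x − 3)·sqrt(26n) gives I(n) = (1/sqrt(26n)) ∫_{−∞}^{∞} e^(−u^2) du = sqrt(π/(26n)).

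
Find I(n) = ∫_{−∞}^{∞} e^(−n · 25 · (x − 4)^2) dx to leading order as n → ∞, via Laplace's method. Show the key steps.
I(n) = sqrt(π/(25n))

Here φ(x) = 25 · (x − 4)^2 has its unique minimum at x* = 4 with φ(x*) = 0 and φ''(x*) = 50. Laplace's method gives
  I(n) ~ e^(−n φ(x*)) · sqrt(2π / (n · φ''(x*))) = sqrt(2π / (50n)) = sqrt(π/(25n)).
This is exact: substituting u = (x − 4)·sqrt(25n) gives I(n) = (1/sqrt(25n)) ∫_{−∞}^{∞} e^(−u^2) du = sqrt(π/(25n)).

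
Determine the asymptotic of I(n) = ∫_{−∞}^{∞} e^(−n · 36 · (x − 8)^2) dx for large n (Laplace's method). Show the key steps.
I(n) = sqrt(π/(36n))

Here φ(x) = 36 · (x − 8)^2 has its unique minimum at x* = 8 with φ(x*) = 0 and φ''(x*) = 72. Laplace's method gives
  I(n) ~ e^(−n φ(x*)) · sqrt(2π / (n · φ''(x*))) = sqrt(2π / (72n)) = sqrt(π/(36n)).
This is exact: substituting u = (x − 8)·sqrt(36n) gives I(n) = (1/sqrt(36n)) ∫_{−∞}^{∞} e^(−u^2) du = sqrt(π/(36n)).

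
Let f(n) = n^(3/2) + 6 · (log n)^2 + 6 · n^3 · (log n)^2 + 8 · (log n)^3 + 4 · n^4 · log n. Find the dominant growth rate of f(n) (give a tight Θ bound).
f(n) ∈ Θ(n^4 · log n)

Compare the terms by growth order. For large n, n^a · (log n)^b dominates n^a' · (log n)^b' iff a > a', or (a = a' and b > b'). Ranking the 5 terms shows the dominant one is 4 · n^4 · log n. Hence f(n) ∈ Θ(n^4 · log n).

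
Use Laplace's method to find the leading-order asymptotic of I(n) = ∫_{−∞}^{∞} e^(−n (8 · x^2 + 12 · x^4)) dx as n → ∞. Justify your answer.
I(n) ~ sqrt(π/(8n))

φ(x) = 8 · x^2 + 12 · x^4 has its unique global minimum at x* = 0 (since φ'(x) = 16x + 48x^3 = 0 only at x = 0 for real x with both coefficients positive, and φ → ∞ as |x| → ∞). At x* = 0, φ(0) = 0 and φ''(0) = 16. Laplace's method then gives
  I(n) ~ sqrt(2π / (n · φ''(0))) · e^(−n φ(0)) = sqrt(2π / (16n)) = sqrt(π/(8n)).
The 12 · x^4 term contributes only at subleading order (an O(1/n) relative correction).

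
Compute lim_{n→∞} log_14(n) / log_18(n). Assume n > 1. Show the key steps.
lim = ln(18) / ln(14) = log_14(18)

Change of base: log_14(n) = ln n / ln 14 and log_18(n) = ln n / ln 18. The ratio is (ln n / ln 14) · (ln 18 / ln n) = ln 18 / ln 14, a constant independent of n. So the limit is ln 18 / ln 14 = log_14(18).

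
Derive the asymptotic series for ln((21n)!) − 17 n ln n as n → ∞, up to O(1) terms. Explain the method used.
ln((21n)!) − 17 n ln n = 4 n ln n + 21(ln 21 − 1) n + (1/2) ln(2π·21n) + O(1/n)

Stirling: ln((21n)!) = 21n ln(21n) − 21n + (1/2) ln(2π·21n) + O(1/n).
Expand 21n ln(21n) = 21n (ln n + ln 21) = 21n ln n + 21n ln 21.
Subtract 17n ln n: leading term is (21 − 17) n ln n = 4 n ln n. The next term is 21n ln 21 − 21n = 21(ln 21 − 1) n. Then the (1/2) ln(2π·21n) correction.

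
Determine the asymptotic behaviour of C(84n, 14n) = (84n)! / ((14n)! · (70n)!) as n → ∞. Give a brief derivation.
C(84n, 14n) ~ (46656/3125)^(14n) · sqrt(3/(5π·14n))

Write N = 14n. Apply Stirling to each factorial:
  (6N)! ~ sqrt(2π·6N) · (6N/e)^(6N),
  N! ~ sqrt(2π N) · (N/e)^N,
  (5N)! ~ sqrt(2π·5N) · (5N/e)^(5N).
The exponential factors combine to (6N)^(6N) / (N^N · (5N)^(5N)) = 6^(6N)/5^(5N) = (6^6/5^5)^N = (46656/3125)^N.
The square-root prefactors combine to sqrt(2π·6N) / (sqrt(2π N)·sqrt(2π·5N)) = sqrt(6 / (2π·5·N)) = sqrt(3/(5π·14n)).
Substituting N = 14n: C(84n, 14n) ~ (46656/3125)^(14n) · sqrt(3/(5π·14n)).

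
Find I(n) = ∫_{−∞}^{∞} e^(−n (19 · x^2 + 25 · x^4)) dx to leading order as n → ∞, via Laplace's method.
I(n) ~ sqrt(π/(19n))

φ(x) = 19 · x^2 + 25 · x^4 has its unique global minimum at x* = 0 (since φ'(x) = 38x + 100x^3 = 0 only at x = 0 for real x with both coefficients positive, and φ → ∞ as |x| → ∞). At x* = 0, φ(0) = 0 and φ''(0) = 38. Laplace's method then gives
  I(n) ~ sqrt(2π / (n · φ''(0))) · e^(−n φ(0)) = sqrt(2π / (38n)) = sqrt(π/(19n)).
The 25 · x^4 term contributes only at subleading order (an O(1/n) relative correction).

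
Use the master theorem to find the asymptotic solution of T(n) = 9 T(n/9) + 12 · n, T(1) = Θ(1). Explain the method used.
T(n) = Θ(n log n)

log_9 9 = 1, and f(n) = 12 · n = Θ(n^(log_9 9)). This is Case 2 of the master theorem: T(n) = Θ(f(n) · log n) = Θ(n log n).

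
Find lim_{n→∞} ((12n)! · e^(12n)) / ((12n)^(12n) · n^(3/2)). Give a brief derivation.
lim = 0

Stirling: (12n)! ~ sqrt(2π·12n) · (12n/e)^(12n). Hence
  (12n)! · e^(12n) / (12n)^(12n) ~ sqrt(2π·12n).
Dividing by n^(3/2): sqrt(2π·12n) / n^(3/2) = sqrt(2π·12) · n^((1−3)/2), so the expression behaves like sqrt(2π·12) · n^((1−3)/2) → 0.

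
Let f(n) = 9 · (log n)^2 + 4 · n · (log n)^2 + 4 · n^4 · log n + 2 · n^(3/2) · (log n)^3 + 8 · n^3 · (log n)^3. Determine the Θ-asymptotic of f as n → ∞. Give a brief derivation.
f(n) ∈ Θ(n^4 · log n)

Compare the terms by growth order. For large n, n^a · (log n)^b dominates n^a' · (log n)^b' iff a > a', or (a = a' and b > b'). Ranking the 5 terms shows the dominant one is 4 · n^4 · log n. Hence f(n) ∈ Θ(n^4 · log n).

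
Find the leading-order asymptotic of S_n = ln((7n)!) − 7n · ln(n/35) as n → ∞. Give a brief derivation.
S_n ~ 7n · (ln 245 − 1) + O(ln n)

Stirling: ln((7n)!) = 7n ln(7n) − 7n + O(ln n).
  S_n = 7n ln(7n) − 7n − 7n ln(n/35) + O(ln n)
      = 7n ln(7n) − 7n ln n + 7n ln 35 − 7n + O(ln n)
      = 7n ln 7 + 7n ln 35 − 7n + O(ln n)
      = 7n (ln 245 − 1) + O(ln n).
Numerically ln(245) − 1 ≈ 4.5013.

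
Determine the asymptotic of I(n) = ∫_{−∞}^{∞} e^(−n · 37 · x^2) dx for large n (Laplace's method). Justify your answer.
I(n) = sqrt(π/(37n))

Here φ(x) = 37 · x^2 has its unique minimum at x* = 0 with φ(x*) = 0 and φ''(x*) = 74. Laplace's method gives
  I(n) ~ e^(−n φ(x*)) · sqrt(2π / (n · φ''(x*))) = sqrt(2π / (74n)) = sqrt(π/(37n)).
This is exact: substituting u = (x − 0)·sqrt(37n) gives I(n) = (1/sqrt(37n)) ∫_{−∞}^{∞} e^(−u^2) du = sqrt(π/(37n)).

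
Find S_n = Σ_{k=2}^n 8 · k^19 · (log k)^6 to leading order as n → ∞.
S_n ~ 2 · n^20 · (log n)^6 / 5

By integral comparison, S_n = ∫_1^n 8 · x^19 · (log x)^6 dx + O(n^19 · (log n)^6). For the integral, the leading term of ∫_1^n x^19 (log x)^6 dx is n^20/20 · (log n)^6 (by repeated integration by parts; each step lowers the log-exponent and produces a relatively O(1/log n) correction). Hence S_n ~ 2 · n^20 · (log n)^6 / 5.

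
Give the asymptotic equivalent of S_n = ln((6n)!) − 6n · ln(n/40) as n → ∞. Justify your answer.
S_n ~ 6n · (ln 240 − 1) + O(ln n)

Stirling: ln((6n)!) = 6n ln(6n) − 6n + O(ln n).
  S_n = 6n ln(6n) − 6n − 6n ln(n/40) + O(ln n)
      = 6n ln(6n) − 6n ln n + 6n ln 40 − 6n + O(ln n)
      = 6n ln 6 + 6n ln 40 − 6n + O(ln n)
      = 6n (ln 240 − 1) + O(ln n).
Numerically ln(240) − 1 ≈ 4.4806.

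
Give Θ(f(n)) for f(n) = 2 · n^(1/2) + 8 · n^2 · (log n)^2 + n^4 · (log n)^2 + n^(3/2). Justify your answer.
f(n) ∈ Θ(n^4 · (log n)^2)

Compare the terms by growth order. For large n, n^a · (log n)^b dominates n^a' · (log n)^b' iff a > a', or (a = a' and b > b'). Ranking the 4 terms shows the dominant one is n^4 · (log n)^2. Hence f(n) ∈ Θ(n^4 · (log n)^2).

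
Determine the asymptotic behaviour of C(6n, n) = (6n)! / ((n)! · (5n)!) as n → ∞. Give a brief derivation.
C(6n, n) ~ (46656/3125)^(n) · sqrt(3/(5π·n))

Write N = n. Apply Stirling to each factorial:
  (6N)! ~ sqrt(2π·6N) · (6N/e)^(6N),
  N! ~ sqrt(2π N) · (N/e)^N,
  (5N)! ~ sqrt(2π·5N) · (5N/e)^(5N).
The exponential factors combine to (6N)^(6N) / (N^N · (5N)^(5N)) = 6^(6N)/5^(5N) = (6^6/5^5)^N = (46656/3125)^N.
The square-root prefactors combine to sqrt(2π·6N) / (sqrt(2π N)·sqrt(2π·5N)) = sqrt(6 / (2π·5·N)) = sqrt(3/(5π·n)).
Substituting N = n: C(6n, n) ~ (46656/3125)^(n) · sqrt(3/(5π·n)).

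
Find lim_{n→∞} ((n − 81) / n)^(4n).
lim = e^(−324)

Rewrite as (1 − 81/n)^(4n). By the standard limit (1 + x/n)^n → e^x, we have (1 − 81/n)^n → e^(−81), and raising to the 4th power gives e^(−324).
More precisely, ln[(1 − 81/n)^(4n)] = 4n · ln(1 − 81/n) = 4n · (-81/n + O(1/n^2)) = -324 + O(1/n) → -324.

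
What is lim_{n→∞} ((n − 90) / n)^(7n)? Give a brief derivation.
lim = e^(−630)

Rewrite as (1 − 90/n)^(7n). By the standard limit (1 + x/n)^n → e^x, we have (1 − 90/n)^n → e^(−90), and raising to the 7th power gives e^(−630).
More precisely, ln[(1 − 90/n)^(7n)] = 7n · ln(1 − 90/n) = 7n · (-90/n + O(1/n^2)) = -630 + O(1/n) → -630.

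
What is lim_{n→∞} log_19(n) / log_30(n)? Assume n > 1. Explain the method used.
lim = ln(30) / ln(19) = log_19(30)

Change of base: log_19(n) = ln n / ln 19 and log_30(n) = ln n / ln 30. The ratio is (ln n / ln 19) · (ln 30 / ln n) = ln 30 / ln 19, a constant independent of n. So the limit is ln 30 / ln 19 = log_19(30).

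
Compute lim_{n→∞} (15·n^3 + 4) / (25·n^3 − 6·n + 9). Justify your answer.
lim = 15/25 = 3/5

For large n the leading n^3 terms dominate both numerator and denominator. Dividing top and bottom by n^3, every other term tends to 0, leaving 15/25 = 3/5.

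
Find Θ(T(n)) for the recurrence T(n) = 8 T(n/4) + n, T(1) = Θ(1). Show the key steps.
T(n) = Θ(n^(log_4 8))

Master theorem: compare f(n) = n to n^(log_4 8) where log_4 8 ≈ 1.500. Since 1 < log_4 8, we have f(n) = O(n^(log_4 8 − ε)) for some ε > 0 — Case 1. Hence T(n) = Θ(n^(log_4 8)).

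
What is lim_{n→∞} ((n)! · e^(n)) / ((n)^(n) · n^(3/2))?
lim = 0

Stirling: (n)! ~ sqrt(2π·n) · (n/e)^(n). Hence
  (n)! · e^(n) / (n)^(n) ~ sqrt(2π·n).
Dividing by n^(3/2): sqrt(2π·n) / n^(3/2) = sqrt(2π) · n^((1−3)/2), so the expression behaves like sqrt(2π) · n^((1−3)/2) → 0.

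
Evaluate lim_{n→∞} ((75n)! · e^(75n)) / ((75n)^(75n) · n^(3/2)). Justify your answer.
lim = 0

Stirling: (75n)! ~ sqrt(2π·75n) · (75n/e)^(75n). Hence
  (75n)! · e^(75n) / (75n)^(75n) ~ sqrt(2π·75n).
Dividing by n^(3/2): sqrt(2π·75n) / n^(3/2) = sqrt(2π·75) · n^((1−3)/2), so the expression behaves like sqrt(2π·75) · n^((1−3)/2) → 0.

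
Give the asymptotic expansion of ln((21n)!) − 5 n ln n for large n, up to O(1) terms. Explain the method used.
ln((21n)!) − 5 n ln n = 16 n ln n + 21(ln 21 − 1) n + (1/2) ln(2π·21n) + O(1/n)

Stirling: ln((21n)!) = 21n ln(21n) − 21n + (1/2) ln(2π·21n) + O(1/n).
Expand 21n ln(21n) = 21n (ln n + ln 21) = 21n ln n + 21n ln 21.
Subtract 5n ln n: leading term is (21 − 5) n ln n = 16 n ln n. The next term is 21n ln 21 − 21n = 21(ln 21 − 1) n. Then the (1/2) ln(2π·21n) correction.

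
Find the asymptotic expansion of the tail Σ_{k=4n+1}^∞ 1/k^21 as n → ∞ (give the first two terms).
Σ_{k>4n} 1/k^21 = 1/(20 · (4n)^20) − 1/(2 · (4n)^21) + O(1/(4n)^22)

Compare to the integral: ∫_{4n}^∞ x^(−21) dx = [−x^(−20)/20]_{4n}^∞ = 1/((21−1)·(4n)^20). The Euler-Maclaurin correction adds −f(4n)/2 = −1/(2·(4n)^21). Euler-Maclaurin then gives
  Σ_{k>4n} 1/k^21 = ∫_{4n}^∞ dx/x^21 − 1/(2·(4n)^21) + O(1/(4n)^22).
(Equivalently this is ζ(21) − Σ_{k≤4n} 1/k^21.)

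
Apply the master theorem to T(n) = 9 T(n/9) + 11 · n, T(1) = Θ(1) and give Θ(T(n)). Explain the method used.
T(n) = Θ(n log n)

log_9 9 = 1, and f(n) = 11 · n = Θ(n^(log_9 9)). This is Case 2 of the master theorem: T(n) = Θ(f(n) · log n) = Θ(n log n).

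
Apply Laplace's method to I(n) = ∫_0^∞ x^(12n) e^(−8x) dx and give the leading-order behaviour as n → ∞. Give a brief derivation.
I(n) ~ (sqrt(2π·12n) / 8) · (12n/(8e))^(12n)

Write the integrand as exp(12n ln x − 8x) and set f(x) = 12n ln x − 8x. Then f'(x) = 12n/x − 8 = 0 at x* = 12n/8, and f''(x*) = −12n/x*^2 = −8^2/(12n). Laplace's method (interior maximum) gives
  I(n) ~ e^(f(x*)) · sqrt(2π / |f''(x*)|)
        = exp(12n ln(12n/8) − 12n) · sqrt(2π · 12n / 8^2)
        = (12n/8)^(12n) e^(−12n) · sqrt(2π·12n) / 8
        = (sqrt(2π·12n) / 8) · (12n/(8e))^(12n).
This matches Γ(12n+1)/8^(12n+1) with Stirling applied to Γ.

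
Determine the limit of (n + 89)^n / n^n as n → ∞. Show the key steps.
lim = e^89

Rewrite as (1 + 89/n)^(n). By the standard limit (1 + x/n)^n → e^x, we have (1 + 89/n)^n → e^89, and raising to the 1st power gives e^89.
More precisely, ln[(1 + 89/n)^(n)] = n · ln(1 + 89/n) = n · (89/n + O(1/n^2)) = 89 + O(1/n) → 89.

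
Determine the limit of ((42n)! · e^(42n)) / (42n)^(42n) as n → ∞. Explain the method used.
lim = ∞

Stirling: (42n)! ~ sqrt(2π·42n) · (42n/e)^(42n). Hence
  (42n)! · e^(42n) / (42n)^(42n) ~ sqrt(2π·42n) = sqrt(2π·42) · sqrt(n) → ∞.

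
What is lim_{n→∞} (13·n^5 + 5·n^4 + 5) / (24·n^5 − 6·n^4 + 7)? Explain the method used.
lim = 13/24

For large n the leading n^5 terms dominate both numerator and denominator. Dividing top and bottom by n^5, every other term tends to 0, leaving 13/24.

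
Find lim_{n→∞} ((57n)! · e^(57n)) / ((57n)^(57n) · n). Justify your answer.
lim = 0

Stirling: (57n)! ~ sqrt(2π·57n) · (57n/e)^(57n). Hence
  (57n)! · e^(57n) / (57n)^(57n) ~ sqrt(2π·57n).
Dividing by n: sqrt(2π·57n) / n = sqrt(2π·57) · n^((1−2)/2), so the expression behaves like sqrt(2π·57) · n^((1−2)/2) → 0.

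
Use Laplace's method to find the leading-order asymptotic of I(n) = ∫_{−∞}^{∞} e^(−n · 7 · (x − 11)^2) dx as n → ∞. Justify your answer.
I(n) = sqrt(π/(7n))

Here φ(x) = 7 · (x − 11)^2 has its unique minimum at x* = 11 with φ(x*) = 0 and φ''(x*) = 14. Laplace's method gives
  I(n) ~ e^(−n φ(x*)) · sqrt(2π / (n · φ''(x*))) = sqrt(2π / (14n)) = sqrt(π/(7n)).
This is exact: substituting u = (x − 11)·sqrt(7n) gives I(n) = (1/sqrt(7n)) ∫_{−∞}^{∞} e^(−u^2) du = sqrt(π/(7n)).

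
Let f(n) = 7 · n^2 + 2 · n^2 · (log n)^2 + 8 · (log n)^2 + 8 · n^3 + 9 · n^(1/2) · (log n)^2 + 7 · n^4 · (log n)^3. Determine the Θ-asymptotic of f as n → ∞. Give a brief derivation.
f(n) ∈ Θ(n^4 · (log n)^3)

Compare the terms by growth order. For large n, n^a · (log n)^b dominates n^a' · (log n)^b' iff a > a', or (a = a' and b > b'). Ranking the 6 terms shows the dominant one is 7 · n^4 · (log n)^3. Hence f(n) ∈ Θ(n^4 · (log n)^3).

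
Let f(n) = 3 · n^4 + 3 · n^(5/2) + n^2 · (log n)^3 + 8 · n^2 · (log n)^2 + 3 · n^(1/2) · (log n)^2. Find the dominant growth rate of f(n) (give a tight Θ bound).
f(n) ∈ Θ(n^4)

Compare the terms by growth order. For large n, n^a · (log n)^b dominates n^a' · (log n)^b' iff a > a', or (a = a' and b > b'). Ranking the 5 terms shows the dominant one is 3 · n^4. Hence f(n) ∈ Θ(n^4).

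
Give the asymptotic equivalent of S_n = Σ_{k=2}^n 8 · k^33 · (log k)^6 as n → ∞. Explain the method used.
S_n ~ 4 · n^34 · (log n)^6 / 17

By integral comparison, S_n = ∫_1^n 8 · x^33 · (log x)^6 dx + O(n^33 · (log n)^6). For the integral, the leading term of ∫_1^n x^33 (log x)^6 dx is n^34/34 · (log n)^6 (by repeated integration by parts; each step lowers the log-exponent and produces a relatively O(1/log n) correction). Hence S_n ~ 4 · n^34 · (log n)^6 / 17.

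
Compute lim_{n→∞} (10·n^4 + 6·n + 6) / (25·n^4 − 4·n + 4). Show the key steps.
lim = 10/25 = 2/5

For large n the leading n^4 terms dominate both numerator and denominator. Dividing top and bottom by n^4, every other term tends to 0, leaving 10/25 = 2/5.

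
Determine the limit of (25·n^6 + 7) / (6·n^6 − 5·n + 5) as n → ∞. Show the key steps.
lim = 25/6

For large n the leading n^6 terms dominate both numerator and denominator. Dividing top and bottom by n^6, every other term tends to 0, leaving 25/6.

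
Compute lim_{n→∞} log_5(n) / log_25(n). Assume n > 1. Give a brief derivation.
lim = ln(25) / ln(5) = log_5(25)

Change of base: log_5(n) = ln n / ln 5 and log_25(n) = ln n / ln 25. The ratio is (ln n / ln 5) · (ln 25 / ln n) = ln 25 / ln 5, a constant independent of n. So the limit is ln 25 / ln 5 = log_5(25).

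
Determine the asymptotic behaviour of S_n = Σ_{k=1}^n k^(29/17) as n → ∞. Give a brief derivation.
S_n ~ (17/46) · n^(46/17)

Integral comparison: Σ_{k=1}^n k^(29/17) = ∫_0^n x^(29/17) dx + O(n^(29/17)). The integral is n^(1 + 29/17) / (1 + 29/17) = n^((29+17)/17) / ((29+17)/17) = (17/46) · n^(46/17).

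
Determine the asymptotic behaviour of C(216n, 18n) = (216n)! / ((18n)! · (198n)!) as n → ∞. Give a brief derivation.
C(216n, 18n) ~ (8916100448256/285311670611)^(18n) · sqrt(6/(11π·18n))

Write N = 18n. Apply Stirling to each factorial:
  (12N)! ~ sqrt(2π·12N) · (12N/e)^(12N),
  N! ~ sqrt(2π N) · (N/e)^N,
  (11N)! ~ sqrt(2π·11N) · (11N/e)^(11N).
The exponential factors combine to (12N)^(12N) / (N^N · (11N)^(11N)) = 12^(12N)/11^(11N) = (12^12/11^11)^N = (8916100448256/285311670611)^N.
The square-root prefactors combine to sqrt(2π·12N) / (sqrt(2π N)·sqrt(2π·11N)) = sqrt(12 / (2π·11·N)) = sqrt(6/(11π·18n)).
Substituting N = 18n: C(216n, 18n) ~ (8916100448256/285311670611)^(18n) · sqrt(6/(11π·18n)).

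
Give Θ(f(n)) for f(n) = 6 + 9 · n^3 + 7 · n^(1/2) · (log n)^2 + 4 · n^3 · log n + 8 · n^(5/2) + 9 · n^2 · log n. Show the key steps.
f(n) ∈ Θ(n^3 · log n)

Compare the terms by growth order. For large n, n^a · (log n)^b dominates n^a' · (log n)^b' iff a > a', or (a = a' and b > b'). Ranking the 6 terms shows the dominant one is 4 · n^3 · log n. Hence f(n) ∈ Θ(n^3 · log n).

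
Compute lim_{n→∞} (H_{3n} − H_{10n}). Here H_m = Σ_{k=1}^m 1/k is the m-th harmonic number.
lim = ln(3/10)

Euler-Maclaurin gives H_m = ln m + γ + 1/(2m) + O(1/m^2). The γ and O(1/m) terms cancel in the difference:
  H_{3n} − H_{10n} = ln(3n) − ln(10n) + O(1/n) = ln(3/10) + O(1/n).
Hence the limit is ln(3/10).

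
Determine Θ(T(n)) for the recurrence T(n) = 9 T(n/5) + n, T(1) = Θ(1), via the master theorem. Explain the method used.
T(n) = Θ(n^(log_5 9))

Master theorem: compare f(n) = n to n^(log_5 9) where log_5 9 ≈ 1.365. Since 1 < log_5 9, we have f(n) = O(n^(log_5 9 − ε)) for some ε > 0 — Case 1. Hence T(n) = Θ(n^(log_5 9)).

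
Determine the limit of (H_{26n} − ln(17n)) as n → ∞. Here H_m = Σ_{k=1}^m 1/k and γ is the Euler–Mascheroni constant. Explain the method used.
lim = ln(26/17) + γ

By Euler-Maclaurin, H_m = ln m + γ + O(1/m). So
  H_{26n} − ln(17n) = ln(26n) + γ − ln(17n) + O(1/n)
                       = ln(26/17) + γ + O(1/n).
Hence the limit is ln(26/17) + γ.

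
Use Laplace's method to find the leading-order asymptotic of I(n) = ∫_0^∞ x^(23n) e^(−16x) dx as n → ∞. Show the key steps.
I(n) ~ (sqrt(2π·23n) / 16) · (23n/(16e))^(23n)

Write the integrand as exp(23n ln x − 16x) and set f(x) = 23n ln x − 16x. Then f'(x) = 23n/x − 16 = 0 at x* = 23n/16, and f''(x*) = −23n/x*^2 = −16^2/(23n). Laplace's method (interior maximum) gives
  I(n) ~ e^(f(x*)) · sqrt(2π / |f''(x*)|)
        = exp(23n ln(23n/16) − 23n) · sqrt(2π · 23n / 16^2)
        = (23n/16)^(23n) e^(−23n) · sqrt(2π·23n) / 16
        = (sqrt(2π·23n) / 16) · (23n/(16e))^(23n).
This matches Γ(23n+1)/16^(23n+1) with Stirling applied to Γ.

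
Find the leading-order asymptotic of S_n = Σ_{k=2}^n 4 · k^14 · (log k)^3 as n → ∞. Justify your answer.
S_n ~ 4 · n^15 · (log n)^3 / 15

By integral comparison, S_n = ∫_1^n 4 · x^14 · (log x)^3 dx + O(n^14 · (log n)^3). For the integral, the leading term of ∫_1^n x^14 (log x)^3 dx is n^15/15 · (log n)^3 (by repeated integration by parts; each step lowers the log-exponent and produces a relatively O(1/log n) correction). Hence S_n ~ 4 · n^15 · (log n)^3 / 15.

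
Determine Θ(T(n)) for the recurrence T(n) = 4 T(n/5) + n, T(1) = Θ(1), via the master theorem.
T(n) = Θ(n)

log_5 4 ≈ 0.861. f(n) = n dominates n^(log_5 4) since 1 > 0.861, and the regularity condition a·f(n/b) = 4·(n/5)^1 = (4/5)·n ≤ c·f(n) holds with c = 4/5 ≈ 0.8 < 1. So this is Case 3: T(n) = Θ(f(n)) = Θ(n).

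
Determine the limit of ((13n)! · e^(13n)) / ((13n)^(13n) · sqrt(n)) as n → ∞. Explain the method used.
lim = sqrt(2π·13)

Stirling: (13n)! ~ sqrt(2π·13n) · (13n/e)^(13n). Hence
  (13n)! · e^(13n) / (13n)^(13n) ~ sqrt(2π·13n).
Dividing by sqrt(n): sqrt(2π·13n) / sqrt(n) = sqrt(2π·13) · n^((1−1)/2), so the limit is sqrt(2π·13).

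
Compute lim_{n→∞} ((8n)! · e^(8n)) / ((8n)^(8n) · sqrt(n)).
lim = sqrt(2π·8)

Stirling: (8n)! ~ sqrt(2π·8n) · (8n/e)^(8n). Hence
  (8n)! · e^(8n) / (8n)^(8n) ~ sqrt(2π·8n).
Dividing by sqrt(n): sqrt(2π·8n) / sqrt(n) = sqrt(2π·8) · n^((1−1)/2), so the limit is sqrt(2π·8).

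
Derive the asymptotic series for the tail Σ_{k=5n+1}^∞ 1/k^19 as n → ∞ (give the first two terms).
Σ_{k>5n} 1/k^19 = 1/(18 · (5n)^18) − 1/(2 · (5n)^19) + O(1/(5n)^20)

Compare to the integral: ∫_{5n}^∞ x^(−19) dx = [−x^(−18)/18]_{5n}^∞ = 1/((19−1)·(5n)^18). The Euler-Maclaurin correction adds −f(5n)/2 = −1/(2·(5n)^19). Euler-Maclaurin then gives
  Σ_{k>5n} 1/k^19 = ∫_{5n}^∞ dx/x^19 − 1/(2·(5n)^19) + O(1/(5n)^20).
(Equivalently this is ζ(19) − Σ_{k≤5n} 1/k^19.)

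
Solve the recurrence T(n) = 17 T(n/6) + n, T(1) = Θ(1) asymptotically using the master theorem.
T(n) = Θ(n^(log_6 17))

Master theorem: compare f(n) = n to n^(log_6 17) where log_6 17 ≈ 1.581. Since 1 < log_6 17, we have f(n) = O(n^(log_6 17 − ε)) for some ε > 0 — Case 1. Hence T(n) = Θ(n^(log_6 17)).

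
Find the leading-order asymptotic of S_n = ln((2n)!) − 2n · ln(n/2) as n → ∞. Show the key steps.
S_n ~ 2n · (ln 4 − 1) + O(ln n)

Stirling: ln((2n)!) = 2n ln(2n) − 2n + O(ln n).
  S_n = 2n ln(2n) − 2n − 2n ln(n/2) + O(ln n)
      = 2n ln(2n) − 2n ln n + 2n ln 2 − 2n + O(ln n)
      = 2n ln 2 + 2n ln 2 − 2n + O(ln n)
      = 2n (ln 4 − 1) + O(ln n).
Numerically ln(4) − 1 ≈ 0.3863.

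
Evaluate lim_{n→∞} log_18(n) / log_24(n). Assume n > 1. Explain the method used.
lim = ln(24) / ln(18) = log_18(24)

Change of base: log_18(n) = ln n / ln 18 and log_24(n) = ln n / ln 24. The ratio is (ln n / ln 18) · (ln 24 / ln n) = ln 24 / ln 18, a constant independent of n. So the limit is ln 24 / ln 18 = log_18(24).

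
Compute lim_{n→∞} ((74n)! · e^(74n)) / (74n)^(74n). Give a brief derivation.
lim = ∞

Stirling: (74n)! ~ sqrt(2π·74n) · (74n/e)^(74n). Hence
  (74n)! · e^(74n) / (74n)^(74n) ~ sqrt(2π·74n) = sqrt(2π·74) · sqrt(n) → ∞.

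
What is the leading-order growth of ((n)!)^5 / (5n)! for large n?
((n)!)^5/(5n)! ~ ((2π·n)^(4/2) / sqrt(5)) · 5^(−5·n)  →  0

Write N = n. Stirling: N! ~ sqrt(2π N)(N/e)^N and (5N)! ~ sqrt(2π·5N)·(5N/e)^(5N).
  (N!)^5/(5N)! ~ (2π N)^(5/2) (N/e)^(5N) / [sqrt(2π·5N) (5N/e)^(5N)]
     = (2π N)^(5/2) / sqrt(2π·5N) · (N/(5N))^(5N)
     = (2π N)^((5−1)/2) / sqrt(5) · 5^(−5N).
Since 5^5 > 1, the factor 5^(−5N) decays exponentially, so the ratio → 0. Substituting N = n gives the stated form.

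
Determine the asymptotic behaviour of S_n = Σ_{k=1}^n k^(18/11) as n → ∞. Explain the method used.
S_n ~ (11/29) · n^(29/11)

Integral comparison: Σ_{k=1}^n k^(18/11) = ∫_0^n x^(18/11) dx + O(n^(18/11)). The integral is n^(1 + 18/11) / (1 + 18/11) = n^((18+11)/11) / ((18+11)/11) = (11/29) · n^(29/11).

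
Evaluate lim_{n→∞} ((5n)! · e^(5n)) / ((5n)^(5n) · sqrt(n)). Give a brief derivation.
lim = sqrt(2π·5)

Stirling: (5n)! ~ sqrt(2π·5n) · (5n/e)^(5n). Hence
  (5n)! · e^(5n) / (5n)^(5n) ~ sqrt(2π·5n).
Dividing by sqrt(n): sqrt(2π·5n) / sqrt(n) = sqrt(2π·5) · n^((1−1)/2), so the limit is sqrt(2π·5).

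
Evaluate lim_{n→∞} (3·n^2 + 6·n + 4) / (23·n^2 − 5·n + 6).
lim = 3/23

For large n the leading n^2 terms dominate both numerator and denominator. Dividing top and bottom by n^2, every other term tends to 0, leaving 3/23.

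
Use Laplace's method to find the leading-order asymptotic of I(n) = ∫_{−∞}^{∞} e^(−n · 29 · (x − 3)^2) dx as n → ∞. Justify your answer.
I(n) = sqrt(π/(29n))

Here φ(x) = 29 · (x − 3)^2 has its unique minimum at x* = 3 with φ(x*) = 0 and φ''(x*) = 58. Laplace's method gives
  I(n) ~ e^(−n φ(x*)) · sqrt(2π / (n · φ''(x*))) = sqrt(2π / (58n)) = sqrt(π/(29n)).
This is exact: substituting u = (x − 3)·sqrt(29n) gives I(n) = (1/sqrt(29n)) ∫_{−∞}^{∞} e^(−u^2) du = sqrt(π/(29n)).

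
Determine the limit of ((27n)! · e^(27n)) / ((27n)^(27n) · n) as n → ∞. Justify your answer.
lim = 0

Stirling: (27n)! ~ sqrt(2π·27n) · (27n/e)^(27n). Hence
  (27n)! · e^(27n) / (27n)^(27n) ~ sqrt(2π·27n).
Dividing by n: sqrt(2π·27n) / n = sqrt(2π·27) · n^((1−2)/2), so the expression behaves like sqrt(2π·27) · n^((1−2)/2) → 0.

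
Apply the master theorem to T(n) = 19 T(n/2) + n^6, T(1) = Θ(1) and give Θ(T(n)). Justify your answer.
T(n) = Θ(n^6)

log_2 19 ≈ 4.248. f(n) = n^6 dominates n^(log_2 19) since 6 > 4.248, and the regularity condition a·f(n/b) = 19·(n/2)^6 = (19/64)·n^6 ≤ c·f(n) holds with c = 19/64 ≈ 0.297 < 1. So this is Case 3: T(n) = Θ(f(n)) = Θ(n^6).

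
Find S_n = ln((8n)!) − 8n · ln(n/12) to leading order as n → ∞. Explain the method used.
S_n ~ 8n · (ln 96 − 1) + O(ln n)

Stirling: ln((8n)!) = 8n ln(8n) − 8n + O(ln n).
  S_n = 8n ln(8n) − 8n − 8n ln(n/12) + O(ln n)
      = 8n ln(8n) − 8n ln n + 8n ln 12 − 8n + O(ln n)
      = 8n ln 8 + 8n ln 12 − 8n + O(ln n)
      = 8n (ln 96 − 1) + O(ln n).
Numerically ln(96) − 1 ≈ 3.5643.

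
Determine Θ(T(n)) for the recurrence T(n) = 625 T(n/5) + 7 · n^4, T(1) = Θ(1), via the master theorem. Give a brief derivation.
T(n) = Θ(n^4 log n)

log_5 625 = 4, and f(n) = 7 · n^4 = Θ(n^(log_5 625)). This is Case 2 of the master theorem: T(n) = Θ(f(n) · log n) = Θ(n^4 log n).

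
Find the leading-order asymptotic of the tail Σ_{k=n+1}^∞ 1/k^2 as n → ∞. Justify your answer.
Σ_{k>n} 1/k^2 ~ 1/(1 · n)

Compare to the integral: ∫_{n}^∞ x^(−2) dx = [−x^(−1)/1]_{n}^∞ = 1/((2−1)·n). Euler-Maclaurin then gives
  Σ_{k>n} 1/k^2 = ∫_{n}^∞ dx/x^2 − 1/(2·n^2) + O(1/n^3).
(Equivalently this is ζ(2) − Σ_{k≤n} 1/k^2.)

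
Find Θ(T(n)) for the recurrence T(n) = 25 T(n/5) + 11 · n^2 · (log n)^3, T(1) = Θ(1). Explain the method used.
T(n) = Θ(n^2 · (log n)^4)

Here log_5 25 = 2 and f(n) = 11 · n^2 · (log n)^3 = Θ(n^(log_5 25) · (log n)^3). This is the extended Case 2 of the master theorem (f matches the critical exponent up to log factors), giving T(n) = Θ(n^(log_5 25) · (log n)^(3+1)) = Θ(n^2 · (log n)^4).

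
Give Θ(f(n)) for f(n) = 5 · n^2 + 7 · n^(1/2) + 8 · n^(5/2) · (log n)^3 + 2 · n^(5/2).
f(n) ∈ Θ(n^(5/2) · (log n)^3)

Compare the terms by growth order. For large n, n^a · (log n)^b dominates n^a' · (log n)^b' iff a > a', or (a = a' and b > b'). Ranking the 4 terms shows the dominant one is 8 · n^(5/2) · (log n)^3. Hence f(n) ∈ Θ(n^(5/2) · (log n)^3).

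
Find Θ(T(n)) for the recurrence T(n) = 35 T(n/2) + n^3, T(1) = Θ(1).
T(n) = Θ(n^(log_2 35))

Master theorem: compare f(n) = n^3 to n^(log_2 35) where log_2 35 ≈ 5.129. Since 3 < log_2 35, we have f(n) = O(n^(log_2 35 − ε)) for some ε > 0 — Case 1. Hence T(n) = Θ(n^(log_2 35)).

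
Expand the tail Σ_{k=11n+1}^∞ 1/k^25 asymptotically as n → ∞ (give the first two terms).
Σ_{k>11n} 1/k^25 = 1/(24 · (11n)^24) − 1/(2 · (11n)^25) + O(1/(11n)^26)

Compare to the integral: ∫_{11n}^∞ x^(−25) dx = [−x^(−24)/24]_{11n}^∞ = 1/((25−1)·(11n)^24). The Euler-Maclaurin correction adds −f(11n)/2 = −1/(2·(11n)^25). Euler-Maclaurin then gives
  Σ_{k>11n} 1/k^25 = ∫_{11n}^∞ dx/x^25 − 1/(2·(11n)^25) + O(1/(11n)^26).
(Equivalently this is ζ(25) − Σ_{k≤11n} 1/k^25.)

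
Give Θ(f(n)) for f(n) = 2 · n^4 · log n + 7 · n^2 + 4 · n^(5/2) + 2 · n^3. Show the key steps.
f(n) ∈ Θ(n^4 · log n)

Compare the terms by growth order. For large n, n^a · (log n)^b dominates n^a' · (log n)^b' iff a > a', or (a = a' and b > b'). Ranking the 4 terms shows the dominant one is 2 · n^4 · log n. Hence f(n) ∈ Θ(n^4 · log n).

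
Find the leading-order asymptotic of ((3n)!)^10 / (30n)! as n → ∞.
((3n)!)^10/(30n)! ~ ((2π·3n)^(9/2) / sqrt(10)) · 10^(−10·3n)  →  0

Write N = 3n. Stirling: N! ~ sqrt(2π N)(N/e)^N and (10N)! ~ sqrt(2π·10N)·(10N/e)^(10N).
  (N!)^10/(10N)! ~ (2π N)^(10/2) (N/e)^(10N) / [sqrt(2π·10N) (10N/e)^(10N)]
     = (2π N)^(10/2) / sqrt(2π·10N) · (N/(10N))^(10N)
     = (2π N)^((10−1)/2) / sqrt(10) · 10^(−10N).
Since 10^10 > 1, the factor 10^(−10N) decays exponentially, so the ratio → 0. Substituting N = 3n gives the stated form.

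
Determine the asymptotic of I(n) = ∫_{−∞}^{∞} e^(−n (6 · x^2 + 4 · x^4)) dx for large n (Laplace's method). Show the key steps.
I(n) ~ sqrt(π/(6n))

φ(x) = 6 · x^2 + 4 · x^4 has its unique global minimum at x* = 0 (since φ'(x) = 12x + 16x^3 = 0 only at x = 0 for real x with both coefficients positive, and φ → ∞ as |x| → ∞). At x* = 0, φ(0) = 0 and φ''(0) = 12. Laplace's method then gives
  I(n) ~ sqrt(2π / (n · φ''(0))) · e^(−n φ(0)) = sqrt(2π / (12n)) = sqrt(π/(6n)).
The 4 · x^4 term contributes only at subleading order (an O(1/n) relative correction).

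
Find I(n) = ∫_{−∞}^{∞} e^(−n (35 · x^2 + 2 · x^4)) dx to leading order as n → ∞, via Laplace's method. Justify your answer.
I(n) ~ sqrt(π/(35n))

φ(x) = 35 · x^2 + 2 · x^4 has its unique global minimum at x* = 0 (since φ'(x) = 70x + 8x^3 = 0 only at x = 0 for real x with both coefficients positive, and φ → ∞ as |x| → ∞). At x* = 0, φ(0) = 0 and φ''(0) = 70. Laplace's method then gives
  I(n) ~ sqrt(2π / (n · φ''(0))) · e^(−n φ(0)) = sqrt(2π / (70n)) = sqrt(π/(35n)).
The 2 · x^4 term contributes only at subleading order (an O(1/n) relative correction).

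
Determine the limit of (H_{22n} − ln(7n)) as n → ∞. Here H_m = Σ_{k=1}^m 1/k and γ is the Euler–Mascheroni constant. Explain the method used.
lim = ln(22/7) + γ

By Euler-Maclaurin, H_m = ln m + γ + O(1/m). So
  H_{22n} − ln(7n) = ln(22n) + γ − ln(7n) + O(1/n)
                       = ln(22/7) + γ + O(1/n).
Hence the limit is ln(22/7) + γ.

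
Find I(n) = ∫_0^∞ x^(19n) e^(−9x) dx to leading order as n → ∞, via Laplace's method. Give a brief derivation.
I(n) ~ (sqrt(2π·19n) / 9) · (19n/(9e))^(19n)

Write the integrand as exp(19n ln x − 9x) and set f(x) = 19n ln x − 9x. Then f'(x) = 19n/x − 9 = 0 at x* = 19n/9, and f''(x*) = −19n/x*^2 = −9^2/(19n). Laplace's method (interior maximum) gives
  I(n) ~ e^(f(x*)) · sqrt(2π / |f''(x*)|)
        = exp(19n ln(19n/9) − 19n) · sqrt(2π · 19n / 9^2)
        = (19n/9)^(19n) e^(−19n) · sqrt(2π·19n) / 9
        = (sqrt(2π·19n) / 9) · (19n/(9e))^(19n).
This matches Γ(19n+1)/9^(19n+1) with Stirling applied to Γ.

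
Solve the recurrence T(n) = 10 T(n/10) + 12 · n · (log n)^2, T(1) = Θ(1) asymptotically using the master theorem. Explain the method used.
T(n) = Θ(n · (log n)^3)

Here log_10 10 = 1 and f(n) = 12 · n · (log n)^2 = Θ(n^(log_10 10) · (log n)^2). This is the extended Case 2 of the master theorem (f matches the critical exponent up to log factors), giving T(n) = Θ(n^(log_10 10) · (log n)^(2+1)) = Θ(n · (log n)^3).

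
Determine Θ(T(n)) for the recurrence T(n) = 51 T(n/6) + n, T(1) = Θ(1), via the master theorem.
T(n) = Θ(n^(log_6 51))

Master theorem: compare f(n) = n to n^(log_6 51) where log_6 51 ≈ 2.194. Since 1 < log_6 51, we have f(n) = O(n^(log_6 51 − ε)) for some ε > 0 — Case 1. Hence T(n) = Θ(n^(log_6 51)).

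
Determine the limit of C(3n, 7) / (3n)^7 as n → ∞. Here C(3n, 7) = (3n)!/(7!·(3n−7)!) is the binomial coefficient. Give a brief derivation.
lim = 1/7! = 1/5040

With N = 3n → ∞: C(N, 7) / N^7 = [N(N−1)…(N−6)] / (7! · N^7) = (1/7!) · 1 · (1 − 1/(3n)) · … · (1 − 6/(3n)). Each factor → 1 as N → ∞, so the limit is 1/7! = 1/5040.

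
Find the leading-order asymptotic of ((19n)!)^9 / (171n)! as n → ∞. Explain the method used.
((19n)!)^9/(171n)! ~ ((2π·19n)^(8/2) / 3) · 9^(−9·19n)  →  0

Write N = 19n. Stirling: N! ~ sqrt(2π N)(N/e)^N and (9N)! ~ sqrt(2π·9N)·(9N/e)^(9N).
  (N!)^9/(9N)! ~ (2π N)^(9/2) (N/e)^(9N) / [sqrt(2π·9N) (9N/e)^(9N)]
     = (2π N)^(9/2) / sqrt(2π·9N) · (N/(9N))^(9N)
     = (2π N)^((9−1)/2) / 3 · 9^(−9N).
Since 9^9 > 1, the factor 9^(−9N) decays exponentially, so the ratio → 0. Substituting N = 19n gives the stated form.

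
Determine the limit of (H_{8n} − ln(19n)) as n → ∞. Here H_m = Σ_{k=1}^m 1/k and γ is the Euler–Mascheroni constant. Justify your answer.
lim = ln(8/19) + γ

By Euler-Maclaurin, H_m = ln m + γ + O(1/m). So
  H_{8n} − ln(19n) = ln(8n) + γ − ln(19n) + O(1/n)
                       = ln(8/19) + γ + O(1/n).
Hence the limit is ln(8/19) + γ.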